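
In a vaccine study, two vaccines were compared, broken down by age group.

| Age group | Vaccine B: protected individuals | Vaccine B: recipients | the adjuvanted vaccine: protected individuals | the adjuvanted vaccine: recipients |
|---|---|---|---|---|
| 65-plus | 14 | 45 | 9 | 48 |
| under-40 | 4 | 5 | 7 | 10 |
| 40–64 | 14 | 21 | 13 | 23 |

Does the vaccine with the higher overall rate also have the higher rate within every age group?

Yes

65-plus: Vaccine B 14/45 = 31.1%, the adjuvanted vaccine 9/48 = 18.8% → Vaccine B
Under-40: Vaccine B 4/5 = 80.0%, the adjuvanted vaccine 7/10 = 70.0% → Vaccine B
40–64: Vaccine B 14/21 = 66.7%, the adjuvanted vaccine 13/23 = 56.5% → Vaccine B
Overall: Vaccine B 32/71 = 45.1%, the adjuvanted vaccine 29/81 = 35.8% → Vaccine B
Vaccine B wins overall and in every age group — no reversal.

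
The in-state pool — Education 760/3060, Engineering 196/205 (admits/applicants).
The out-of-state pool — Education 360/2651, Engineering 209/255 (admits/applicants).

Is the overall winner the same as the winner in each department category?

Yes

Education: the in-state pool 760/3060 = 24.8%, the out-of-state pool 360/2651 = 13.6% → the in-state pool
Engineering: the in-state pool 196/205 = 95.6%, the out-of-state pool 209/255 = 82.0% → the in-state pool
Overall: the in-state pool 956/3265 = 29.3%, the out-of-state pool 569/2906 = 19.6% → the in-state pool
The in-state pool wins overall and in every department group — no reversal.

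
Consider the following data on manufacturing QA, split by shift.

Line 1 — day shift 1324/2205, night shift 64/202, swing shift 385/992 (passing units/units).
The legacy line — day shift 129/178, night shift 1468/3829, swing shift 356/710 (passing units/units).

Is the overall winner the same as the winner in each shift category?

No

Day shift: Line 1 1324/2205 = 60.0%, the legacy line 129/178 = 72.5% → the legacy line
Night shift: Line 1 64/202 = 31.7%, the legacy line 1468/3829 = 38.3% → the legacy line
Swing shift: Line 1 385/992 = 38.8%, the legacy line 356/710 = 50.1% → the legacy line
Overall: Line 1 1773/3399 = 52.2%, the legacy line 1953/4717 = 41.4% → Line 1
The legacy line wins each shift group but Line 1 wins overall — the comparison reverses. The legacy line's units skew toward night shift, which has a lower base rate.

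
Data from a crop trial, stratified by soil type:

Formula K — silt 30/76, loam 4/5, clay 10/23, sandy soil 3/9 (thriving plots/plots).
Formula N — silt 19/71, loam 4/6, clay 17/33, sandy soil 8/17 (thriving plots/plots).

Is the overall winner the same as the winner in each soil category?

No

Silt: Formula K 30/76 = 39.5%, Formula N 19/71 = 26.8% → Formula K
Loam: Formula K 4/5 = 80.0%, Formula N 4/6 = 66.7% → Formula K
Clay: Formula K 10/23 = 43.5%, Formula N 17/33 = 51.5% → Formula N
Sandy soil: Formula K 3/9 = 33.3%, Formula N 8/17 = 47.1% → Formula N
Overall: Formula K 47/113 = 41.6%, Formula N 48/127 = 37.8% → Formula K
Neither sweeps: Formula K wins 2 of 4 groups, Formula N wins 2. Formula K wins overall but not every group — no Simpson reversal.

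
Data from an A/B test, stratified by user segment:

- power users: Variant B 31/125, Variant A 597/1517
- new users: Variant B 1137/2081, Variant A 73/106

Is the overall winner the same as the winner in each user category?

No

Power users: Variant B 31/125 = 24.8%, Variant A 597/1517 = 39.4% → Variant A
New users: Variant B 1137/2081 = 54.6%, Variant A 73/106 = 68.9% → Variant A
Overall: Variant B 1168/2206 = 52.9%, Variant A 670/1623 = 41.3% → Variant B
Variant A wins each user group but Variant B wins overall — the comparison reverses. Variant A's views skew toward power users, which has a lower base rate.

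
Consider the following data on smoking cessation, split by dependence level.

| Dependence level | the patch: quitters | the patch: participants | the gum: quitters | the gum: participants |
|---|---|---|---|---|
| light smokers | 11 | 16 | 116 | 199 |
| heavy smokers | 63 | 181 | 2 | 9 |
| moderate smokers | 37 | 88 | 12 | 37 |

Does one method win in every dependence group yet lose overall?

Light smokers: the patch 11/16 = 68.8%, the gum 116/199 = 58.3% → the patch
Heavy smokers: the patch 63/181 = 34.8%, the gum 2/9 = 22.2% → the patch
Moderate smokers: the patch 37/88 = 42.0%, the gum 12/37 = 32.4% → the patch
Overall: the patch 111/285 = 38.9%, the gum 130/245 = 53.1% → the gum
The patch wins each dependence group but the gum wins overall — the comparison reverses. The patch's participants skew toward heavy smokers, which has a lower base rate.

Yes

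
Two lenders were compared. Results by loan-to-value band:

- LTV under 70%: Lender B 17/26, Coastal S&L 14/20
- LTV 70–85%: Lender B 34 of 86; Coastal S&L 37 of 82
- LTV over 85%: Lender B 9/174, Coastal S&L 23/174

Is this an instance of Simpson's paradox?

No

LTV under 70%: Lender B 17/26 = 65.4%, Coastal S&L 14/20 = 70.0% → Coastal S&L
LTV 70–85%: Lender B 34/86 = 39.5%, Coastal S&L 37/82 = 45.1% → Coastal S&L
LTV over 85%: Lender B 9/174 = 5.2%, Coastal S&L 23/174 = 13.2% → Coastal S&L
Overall: Lender B 60/286 = 21.0%, Coastal S&L 74/276 = 26.8% → Coastal S&L
Coastal S&L wins overall and in every loan-to-value group — no reversal.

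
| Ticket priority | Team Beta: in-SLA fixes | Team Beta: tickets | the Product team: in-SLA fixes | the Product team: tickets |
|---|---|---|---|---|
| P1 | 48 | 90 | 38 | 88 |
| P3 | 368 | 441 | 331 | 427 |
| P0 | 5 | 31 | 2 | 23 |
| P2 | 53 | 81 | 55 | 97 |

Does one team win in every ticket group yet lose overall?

No

P1: Team Beta 48/90 = 53.3%, the Product team 38/88 = 43.2% → Team Beta
P3: Team Beta 368/441 = 83.4%, the Product team 331/427 = 77.5% → Team Beta
P0: Team Beta 5/31 = 16.1%, the Product team 2/23 = 8.7% → Team Beta
P2: Team Beta 53/81 = 65.4%, the Product team 55/97 = 56.7% → Team Beta
Overall: Team Beta 474/643 = 73.7%, the Product team 426/635 = 67.1% → Team Beta
Team Beta wins overall and in every ticket group — no reversal.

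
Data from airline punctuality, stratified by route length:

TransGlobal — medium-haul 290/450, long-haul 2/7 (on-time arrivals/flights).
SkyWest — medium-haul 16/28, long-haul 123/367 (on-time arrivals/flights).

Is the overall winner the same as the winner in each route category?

Medium-haul: TransGlobal 290/450 = 64.4%, SkyWest 16/28 = 57.1% → TransGlobal
Long-haul: TransGlobal 2/7 = 28.6%, SkyWest 123/367 = 33.5% → SkyWest
Overall: TransGlobal 292/457 = 63.9%, SkyWest 139/395 = 35.2% → TransGlobal
Neither sweeps: TransGlobal wins 1 of 2 groups, SkyWest wins 1. TransGlobal wins overall but not every group — no Simpson reversal.

No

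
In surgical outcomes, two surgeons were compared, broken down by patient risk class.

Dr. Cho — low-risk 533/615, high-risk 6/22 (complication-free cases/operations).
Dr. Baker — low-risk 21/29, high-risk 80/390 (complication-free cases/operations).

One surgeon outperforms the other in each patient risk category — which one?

Low-risk: Dr. Cho 533/615 = 86.7%, Dr. Baker 21/29 = 72.4% → Dr. Cho
High-risk: Dr. Cho 6/22 = 27.3%, Dr. Baker 80/390 = 20.5% → Dr. Cho
Dr. Cho has the higher rate in both groups.

Dr. Cho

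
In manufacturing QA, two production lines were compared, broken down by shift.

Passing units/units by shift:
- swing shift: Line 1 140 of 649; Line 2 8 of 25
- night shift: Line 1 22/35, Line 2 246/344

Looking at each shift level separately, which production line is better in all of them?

Line 2

Swing shift: Line 1 140/649 = 21.6%, Line 2 8/25 = 32.0% → Line 2
Night shift: Line 1 22/35 = 62.9%, Line 2 246/344 = 71.5% → Line 2
Line 2 has the higher rate in both groups.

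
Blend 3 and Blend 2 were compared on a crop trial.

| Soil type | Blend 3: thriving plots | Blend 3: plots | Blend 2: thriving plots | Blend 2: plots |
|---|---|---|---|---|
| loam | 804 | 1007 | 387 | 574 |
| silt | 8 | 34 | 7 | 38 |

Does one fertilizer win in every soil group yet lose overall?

Loam: Blend 3 804/1007 = 79.8%, Blend 2 387/574 = 67.4% → Blend 3
Silt: Blend 3 8/34 = 23.5%, Blend 2 7/38 = 18.4% → Blend 3
Overall: Blend 3 812/1041 = 78.0%, Blend 2 394/612 = 64.4% → Blend 3
Blend 3 wins overall and in every soil group — no reversal.

No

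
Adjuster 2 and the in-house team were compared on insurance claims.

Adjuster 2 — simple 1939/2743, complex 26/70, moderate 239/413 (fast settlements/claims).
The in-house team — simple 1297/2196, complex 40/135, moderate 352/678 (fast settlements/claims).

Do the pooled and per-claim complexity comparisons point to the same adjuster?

Yes

Simple: Adjuster 2 1939/2743 = 70.7%, the in-house team 1297/2196 = 59.1% → Adjuster 2
Complex: Adjuster 2 26/70 = 37.1%, the in-house team 40/135 = 29.6% → Adjuster 2
Moderate: Adjuster 2 239/413 = 57.9%, the in-house team 352/678 = 51.9% → Adjuster 2
Overall: Adjuster 2 2204/3226 = 68.3%, the in-house team 1689/3009 = 56.1% → Adjuster 2
Adjuster 2 wins overall and in every claim group — no reversal.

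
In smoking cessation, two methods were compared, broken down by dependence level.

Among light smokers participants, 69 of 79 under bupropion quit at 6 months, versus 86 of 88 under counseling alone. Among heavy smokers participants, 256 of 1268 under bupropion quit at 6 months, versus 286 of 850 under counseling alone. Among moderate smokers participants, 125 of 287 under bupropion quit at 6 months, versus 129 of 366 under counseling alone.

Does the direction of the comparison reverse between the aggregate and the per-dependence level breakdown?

Light smokers: bupropion 69/79 = 87.3%, counseling alone 86/88 = 97.7% → counseling alone
Heavy smokers: bupropion 256/1268 = 20.2%, counseling alone 286/850 = 33.6% → counseling alone
Moderate smokers: bupropion 125/287 = 43.6%, counseling alone 129/366 = 35.2% → bupropion
Overall: bupropion 450/1634 = 27.5%, counseling alone 501/1304 = 38.4% → counseling alone
Neither sweeps: bupropion wins 1 of 3 groups, counseling alone wins 2. Counseling alone wins overall but not every group — no Simpson reversal.

No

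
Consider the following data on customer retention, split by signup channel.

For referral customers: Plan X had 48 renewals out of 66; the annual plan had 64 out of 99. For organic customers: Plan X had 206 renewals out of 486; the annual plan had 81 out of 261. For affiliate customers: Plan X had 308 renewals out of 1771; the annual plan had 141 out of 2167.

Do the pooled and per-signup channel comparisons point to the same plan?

Yes

Referral: Plan X 48/66 = 72.7%, the annual plan 64/99 = 64.6% → Plan X
Organic: Plan X 206/486 = 42.4%, the annual plan 81/261 = 31.0% → Plan X
Affiliate: Plan X 308/1771 = 17.4%, the annual plan 141/2167 = 6.5% → Plan X
Overall: Plan X 562/2323 = 24.2%, the annual plan 286/2527 = 11.3% → Plan X
Plan X wins overall and in every signup group — no reversal.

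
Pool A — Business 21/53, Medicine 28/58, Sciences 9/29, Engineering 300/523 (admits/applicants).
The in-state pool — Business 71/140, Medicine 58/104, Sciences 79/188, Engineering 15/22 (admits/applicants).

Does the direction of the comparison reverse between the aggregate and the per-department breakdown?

Business: Pool A 21/53 = 39.6%, the in-state pool 71/140 = 50.7% → the in-state pool
Medicine: Pool A 28/58 = 48.3%, the in-state pool 58/104 = 55.8% → the in-state pool
Sciences: Pool A 9/29 = 31.0%, the in-state pool 79/188 = 42.0% → the in-state pool
Engineering: Pool A 300/523 = 57.4%, the in-state pool 15/22 = 68.2% → the in-state pool
Overall: Pool A 358/663 = 54.0%, the in-state pool 223/454 = 49.1% → Pool A
The in-state pool wins each department group but Pool A wins overall — the comparison reverses. The in-state pool's applicants skew toward Sciences, which has a lower base rate.

Yes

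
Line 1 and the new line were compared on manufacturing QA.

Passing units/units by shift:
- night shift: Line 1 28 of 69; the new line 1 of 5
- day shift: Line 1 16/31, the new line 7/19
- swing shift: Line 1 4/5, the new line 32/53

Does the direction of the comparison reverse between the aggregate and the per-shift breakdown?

Night shift: Line 1 28/69 = 40.6%, the new line 1/5 = 20.0% → Line 1
Day shift: Line 1 16/31 = 51.6%, the new line 7/19 = 36.8% → Line 1
Swing shift: Line 1 4/5 = 80.0%, the new line 32/53 = 60.4% → Line 1
Overall: Line 1 48/105 = 45.7%, the new line 40/77 = 51.9% → the new line
Line 1 wins each shift group but the new line wins overall — the comparison reverses. Line 1's units skew toward night shift, which has a lower base rate.

Yes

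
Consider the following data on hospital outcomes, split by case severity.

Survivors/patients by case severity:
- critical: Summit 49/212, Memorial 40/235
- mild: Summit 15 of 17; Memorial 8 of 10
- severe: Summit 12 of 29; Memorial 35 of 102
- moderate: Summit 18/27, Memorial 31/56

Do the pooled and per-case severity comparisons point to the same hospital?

Critical: Summit 49/212 = 23.1%, Memorial 40/235 = 17.0% → Summit
Mild: Summit 15/17 = 88.2%, Memorial 8/10 = 80.0% → Summit
Severe: Summit 12/29 = 41.4%, Memorial 35/102 = 34.3% → Summit
Moderate: Summit 18/27 = 66.7%, Memorial 31/56 = 55.4% → Summit
Overall: Summit 94/285 = 33.0%, Memorial 114/403 = 28.3% → Summit
Summit wins overall and in every case group — no reversal.

Yes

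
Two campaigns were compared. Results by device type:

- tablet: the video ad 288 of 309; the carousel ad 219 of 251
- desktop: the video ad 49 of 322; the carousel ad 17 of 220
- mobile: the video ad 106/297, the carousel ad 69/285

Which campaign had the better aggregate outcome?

Tablet: the video ad 288/309 = 93.2%, the carousel ad 219/251 = 87.3% → the video ad
Desktop: the video ad 49/322 = 15.2%, the carousel ad 17/220 = 7.7% → the video ad
Mobile: the video ad 106/297 = 35.7%, the carousel ad 69/285 = 24.2% → the video ad
Overall: the video ad 443/928 = 47.7%, the carousel ad 305/756 = 40.3% → the video ad

the video ad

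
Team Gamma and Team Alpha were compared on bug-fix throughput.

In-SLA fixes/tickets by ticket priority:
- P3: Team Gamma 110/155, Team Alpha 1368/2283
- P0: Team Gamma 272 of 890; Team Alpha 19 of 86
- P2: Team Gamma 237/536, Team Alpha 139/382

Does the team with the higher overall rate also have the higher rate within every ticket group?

P3: Team Gamma 110/155 = 71.0%, Team Alpha 1368/2283 = 59.9% → Team Gamma
P0: Team Gamma 272/890 = 30.6%, Team Alpha 19/86 = 22.1% → Team Gamma
P2: Team Gamma 237/536 = 44.2%, Team Alpha 139/382 = 36.4% → Team Gamma
Overall: Team Gamma 619/1581 = 39.2%, Team Alpha 1526/2751 = 55.5% → Team Alpha
Team Gamma wins each ticket group but Team Alpha wins overall — the comparison reverses. Team Gamma's tickets skew toward P0, which has a lower base rate.

No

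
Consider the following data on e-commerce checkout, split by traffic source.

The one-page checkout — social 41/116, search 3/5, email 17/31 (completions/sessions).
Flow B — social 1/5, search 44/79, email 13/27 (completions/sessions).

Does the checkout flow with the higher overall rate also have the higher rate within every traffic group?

No

Social: the one-page checkout 41/116 = 35.3%, Flow B 1/5 = 20.0% → the one-page checkout
Search: the one-page checkout 3/5 = 60.0%, Flow B 44/79 = 55.7% → the one-page checkout
Email: the one-page checkout 17/31 = 54.8%, Flow B 13/27 = 48.1% → the one-page checkout
Overall: the one-page checkout 61/152 = 40.1%, Flow B 58/111 = 52.3% → Flow B
The one-page checkout wins each traffic group but Flow B wins overall — the comparison reverses. The one-page checkout's sessions skew toward social, which has a lower base rate.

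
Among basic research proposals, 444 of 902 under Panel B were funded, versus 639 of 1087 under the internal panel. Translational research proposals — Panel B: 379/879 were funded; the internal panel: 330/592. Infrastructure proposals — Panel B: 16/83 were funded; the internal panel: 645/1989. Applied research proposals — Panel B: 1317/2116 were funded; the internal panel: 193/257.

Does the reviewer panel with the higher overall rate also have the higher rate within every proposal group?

No

Basic research: Panel B 444/902 = 49.2%, the internal panel 639/1087 = 58.8% → the internal panel
Translational research: Panel B 379/879 = 43.1%, the internal panel 330/592 = 55.7% → the internal panel
Infrastructure: Panel B 16/83 = 19.3%, the internal panel 645/1989 = 32.4% → the internal panel
Applied research: Panel B 1317/2116 = 62.2%, the internal panel 193/257 = 75.1% → the internal panel
Overall: Panel B 2156/3980 = 54.2%, the internal panel 1807/3925 = 46.0% → Panel B
The internal panel wins each proposal group but Panel B wins overall — the comparison reverses. The internal panel's proposals skew toward infrastructure, which has a lower base rate.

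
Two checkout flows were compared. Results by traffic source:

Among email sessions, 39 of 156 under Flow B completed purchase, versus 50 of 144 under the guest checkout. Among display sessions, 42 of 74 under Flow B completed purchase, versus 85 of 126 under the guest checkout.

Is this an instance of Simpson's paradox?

Email: Flow B 39/156 = 25.0%, the guest checkout 50/144 = 34.7% → the guest checkout
Display: Flow B 42/74 = 56.8%, the guest checkout 85/126 = 67.5% → the guest checkout
Overall: Flow B 81/230 = 35.2%, the guest checkout 135/270 = 50.0% → the guest checkout
The guest checkout wins overall and in every traffic group — no reversal.

No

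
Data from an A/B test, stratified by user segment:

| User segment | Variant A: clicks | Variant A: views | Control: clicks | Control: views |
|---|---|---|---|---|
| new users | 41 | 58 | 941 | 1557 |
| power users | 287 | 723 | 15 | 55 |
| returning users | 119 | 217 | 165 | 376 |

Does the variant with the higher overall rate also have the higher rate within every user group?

No

New users: Variant A 41/58 = 70.7%, Control 941/1557 = 60.4% → Variant A
Power users: Variant A 287/723 = 39.7%, Control 15/55 = 27.3% → Variant A
Returning users: Variant A 119/217 = 54.8%, Control 165/376 = 43.9% → Variant A
Overall: Variant A 447/998 = 44.8%, Control 1121/1988 = 56.4% → Control
Variant A wins each user group but Control wins overall — the comparison reverses. Variant A's views skew toward power users, which has a lower base rate.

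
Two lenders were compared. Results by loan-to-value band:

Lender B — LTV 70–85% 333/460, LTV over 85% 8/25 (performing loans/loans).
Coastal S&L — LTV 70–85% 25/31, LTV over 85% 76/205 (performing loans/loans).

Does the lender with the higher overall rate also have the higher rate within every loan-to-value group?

LTV 70–85%: Lender B 333/460 = 72.4%, Coastal S&L 25/31 = 80.6% → Coastal S&L
LTV over 85%: Lender B 8/25 = 32.0%, Coastal S&L 76/205 = 37.1% → Coastal S&L
Overall: Lender B 341/485 = 70.3%, Coastal S&L 101/236 = 42.8% → Lender B
Coastal S&L wins each loan-to-value group but Lender B wins overall — the comparison reverses. Coastal S&L's loans skew toward LTV over 85%, which has a lower base rate.

No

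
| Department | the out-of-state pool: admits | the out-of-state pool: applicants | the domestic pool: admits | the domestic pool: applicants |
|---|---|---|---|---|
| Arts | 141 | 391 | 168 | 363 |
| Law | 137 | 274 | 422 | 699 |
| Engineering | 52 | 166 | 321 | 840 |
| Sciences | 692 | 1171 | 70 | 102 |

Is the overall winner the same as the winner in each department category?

Arts: the out-of-state pool 141/391 = 36.1%, the domestic pool 168/363 = 46.3% → the domestic pool
Law: the out-of-state pool 137/274 = 50.0%, the domestic pool 422/699 = 60.4% → the domestic pool
Engineering: the out-of-state pool 52/166 = 31.3%, the domestic pool 321/840 = 38.2% → the domestic pool
Sciences: the out-of-state pool 692/1171 = 59.1%, the domestic pool 70/102 = 68.6% → the domestic pool
Overall: the out-of-state pool 1022/2002 = 51.0%, the domestic pool 981/2004 = 49.0% → the out-of-state pool
The domestic pool wins each department group but the out-of-state pool wins overall — the comparison reverses. The domestic pool's applicants skew toward Engineering, which has a lower base rate.

No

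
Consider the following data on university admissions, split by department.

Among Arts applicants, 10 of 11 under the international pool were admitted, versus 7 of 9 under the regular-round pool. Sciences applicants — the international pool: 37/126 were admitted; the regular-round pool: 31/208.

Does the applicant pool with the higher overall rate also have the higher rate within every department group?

Yes

Arts: the international pool 10/11 = 90.9%, the regular-round pool 7/9 = 77.8% → the international pool
Sciences: the international pool 37/126 = 29.4%, the regular-round pool 31/208 = 14.9% → the international pool
Overall: the international pool 47/137 = 34.3%, the regular-round pool 38/217 = 17.5% → the international pool
The international pool wins overall and in every department group — no reversal.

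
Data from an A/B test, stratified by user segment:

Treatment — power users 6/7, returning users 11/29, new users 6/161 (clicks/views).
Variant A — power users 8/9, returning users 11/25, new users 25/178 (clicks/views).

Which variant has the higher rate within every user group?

Variant A

Power users: Treatment 6/7 = 85.7%, Variant A 8/9 = 88.9% → Variant A
Returning users: Treatment 11/29 = 37.9%, Variant A 11/25 = 44.0% → Variant A
New users: Treatment 6/161 = 3.7%, Variant A 25/178 = 14.0% → Variant A
Variant A has the higher rate in all 3 groups.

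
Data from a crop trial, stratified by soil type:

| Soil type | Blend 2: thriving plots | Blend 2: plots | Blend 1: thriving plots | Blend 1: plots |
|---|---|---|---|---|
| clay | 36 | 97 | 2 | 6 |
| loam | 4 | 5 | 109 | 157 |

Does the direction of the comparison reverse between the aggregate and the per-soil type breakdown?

Yes

Clay: Blend 2 36/97 = 37.1%, Blend 1 2/6 = 33.3% → Blend 2
Loam: Blend 2 4/5 = 80.0%, Blend 1 109/157 = 69.4% → Blend 2
Overall: Blend 2 40/102 = 39.2%, Blend 1 111/163 = 68.1% → Blend 1
Blend 2 wins each soil group but Blend 1 wins overall — the comparison reverses. Blend 2's plots skew toward clay, which has a lower base rate.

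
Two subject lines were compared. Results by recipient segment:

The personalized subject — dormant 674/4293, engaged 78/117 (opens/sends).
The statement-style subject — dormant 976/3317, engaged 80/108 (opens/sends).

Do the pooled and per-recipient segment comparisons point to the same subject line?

Dormant: the personalized subject 674/4293 = 15.7%, the statement-style subject 976/3317 = 29.4% → the statement-style subject
Engaged: the personalized subject 78/117 = 66.7%, the statement-style subject 80/108 = 74.1% → the statement-style subject
Overall: the personalized subject 752/4410 = 17.1%, the statement-style subject 1056/3425 = 30.8% → the statement-style subject
The statement-style subject wins overall and in every recipient group — no reversal.

Yes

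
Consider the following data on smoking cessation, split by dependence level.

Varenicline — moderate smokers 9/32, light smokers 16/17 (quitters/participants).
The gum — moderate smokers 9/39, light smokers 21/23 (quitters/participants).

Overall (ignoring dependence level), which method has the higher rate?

varenicline

Moderate smokers: varenicline 9/32 = 28.1%, the gum 9/39 = 23.1% → varenicline
Light smokers: varenicline 16/17 = 94.1%, the gum 21/23 = 91.3% → varenicline
Overall: varenicline 25/49 = 51.0%, the gum 30/62 = 48.4% → varenicline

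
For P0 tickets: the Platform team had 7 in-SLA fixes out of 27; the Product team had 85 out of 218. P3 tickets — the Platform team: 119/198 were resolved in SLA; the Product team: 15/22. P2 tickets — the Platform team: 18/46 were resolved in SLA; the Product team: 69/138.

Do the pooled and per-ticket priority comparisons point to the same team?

P0: the Platform team 7/27 = 25.9%, the Product team 85/218 = 39.0% → the Product team
P3: the Platform team 119/198 = 60.1%, the Product team 15/22 = 68.2% → the Product team
P2: the Platform team 18/46 = 39.1%, the Product team 69/138 = 50.0% → the Product team
Overall: the Platform team 144/271 = 53.1%, the Product team 169/378 = 44.7% → the Platform team
The Product team wins each ticket group but the Platform team wins overall — the comparison reverses. The Product team's tickets skew toward P0, which has a lower base rate.

No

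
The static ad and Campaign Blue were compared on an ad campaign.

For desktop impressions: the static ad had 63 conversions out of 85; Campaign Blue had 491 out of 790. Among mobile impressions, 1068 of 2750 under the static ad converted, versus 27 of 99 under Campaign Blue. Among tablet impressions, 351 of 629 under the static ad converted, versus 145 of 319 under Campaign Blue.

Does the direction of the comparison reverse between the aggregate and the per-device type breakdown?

Desktop: the static ad 63/85 = 74.1%, Campaign Blue 491/790 = 62.2% → the static ad
Mobile: the static ad 1068/2750 = 38.8%, Campaign Blue 27/99 = 27.3% → the static ad
Tablet: the static ad 351/629 = 55.8%, Campaign Blue 145/319 = 45.5% → the static ad
Overall: the static ad 1482/3464 = 42.8%, Campaign Blue 663/1208 = 54.9% → Campaign Blue
The static ad wins each device group but Campaign Blue wins overall — the comparison reverses. The static ad's impressions skew toward mobile, which has a lower base rate.

Yes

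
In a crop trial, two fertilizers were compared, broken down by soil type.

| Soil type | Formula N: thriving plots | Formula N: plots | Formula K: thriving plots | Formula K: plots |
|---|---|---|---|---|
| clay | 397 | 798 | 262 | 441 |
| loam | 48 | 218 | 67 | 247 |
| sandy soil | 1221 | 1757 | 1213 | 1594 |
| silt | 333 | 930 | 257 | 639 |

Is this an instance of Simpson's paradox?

No

Clay: Formula N 397/798 = 49.7%, Formula K 262/441 = 59.4% → Formula K
Loam: Formula N 48/218 = 22.0%, Formula K 67/247 = 27.1% → Formula K
Sandy soil: Formula N 1221/1757 = 69.5%, Formula K 1213/1594 = 76.1% → Formula K
Silt: Formula N 333/930 = 35.8%, Formula K 257/639 = 40.2% → Formula K
Overall: Formula N 1999/3703 = 54.0%, Formula K 1799/2921 = 61.6% → Formula K
Formula K wins overall and in every soil group — no reversal.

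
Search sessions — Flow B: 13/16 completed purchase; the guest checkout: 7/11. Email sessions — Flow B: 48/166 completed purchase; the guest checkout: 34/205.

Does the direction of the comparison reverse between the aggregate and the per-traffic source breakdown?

No

Search: Flow B 13/16 = 81.2%, the guest checkout 7/11 = 63.6% → Flow B
Email: Flow B 48/166 = 28.9%, the guest checkout 34/205 = 16.6% → Flow B
Overall: Flow B 61/182 = 33.5%, the guest checkout 41/216 = 19.0% → Flow B
Flow B wins overall and in every traffic group — no reversal.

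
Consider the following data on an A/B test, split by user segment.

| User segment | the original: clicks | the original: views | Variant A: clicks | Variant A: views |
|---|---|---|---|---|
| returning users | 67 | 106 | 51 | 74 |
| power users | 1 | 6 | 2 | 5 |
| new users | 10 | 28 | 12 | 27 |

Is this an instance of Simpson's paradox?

No

Returning users: the original 67/106 = 63.2%, Variant A 51/74 = 68.9% → Variant A
Power users: the original 1/6 = 16.7%, Variant A 2/5 = 40.0% → Variant A
New users: the original 10/28 = 35.7%, Variant A 12/27 = 44.4% → Variant A
Overall: the original 78/140 = 55.7%, Variant A 65/106 = 61.3% → Variant A
Variant A wins overall and in every user group — no reversal.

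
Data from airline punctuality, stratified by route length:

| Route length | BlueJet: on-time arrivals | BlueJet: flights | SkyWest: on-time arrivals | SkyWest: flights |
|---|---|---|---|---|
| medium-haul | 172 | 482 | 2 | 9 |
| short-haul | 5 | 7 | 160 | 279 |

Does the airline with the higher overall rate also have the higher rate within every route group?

Medium-haul: BlueJet 172/482 = 35.7%, SkyWest 2/9 = 22.2% → BlueJet
Short-haul: BlueJet 5/7 = 71.4%, SkyWest 160/279 = 57.3% → BlueJet
Overall: BlueJet 177/489 = 36.2%, SkyWest 162/288 = 56.2% → SkyWest
BlueJet wins each route group but SkyWest wins overall — the comparison reverses. BlueJet's flights skew toward medium-haul, which has a lower base rate.

No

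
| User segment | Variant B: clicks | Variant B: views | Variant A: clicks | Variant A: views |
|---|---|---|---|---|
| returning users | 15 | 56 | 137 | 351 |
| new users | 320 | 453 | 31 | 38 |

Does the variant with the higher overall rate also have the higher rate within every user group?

No

Returning users: Variant B 15/56 = 26.8%, Variant A 137/351 = 39.0% → Variant A
New users: Variant B 320/453 = 70.6%, Variant A 31/38 = 81.6% → Variant A
Overall: Variant B 335/509 = 65.8%, Variant A 168/389 = 43.2% → Variant B
Variant A wins each user group but Variant B wins overall — the comparison reverses. Variant A's views skew toward returning users, which has a lower base rate.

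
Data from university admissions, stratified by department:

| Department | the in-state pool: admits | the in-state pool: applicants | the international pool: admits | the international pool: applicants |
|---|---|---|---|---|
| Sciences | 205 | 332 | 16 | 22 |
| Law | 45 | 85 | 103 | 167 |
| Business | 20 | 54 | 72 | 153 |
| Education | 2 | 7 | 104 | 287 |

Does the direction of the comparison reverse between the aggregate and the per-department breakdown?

Yes

Sciences: the in-state pool 205/332 = 61.7%, the international pool 16/22 = 72.7% → the international pool
Law: the in-state pool 45/85 = 52.9%, the international pool 103/167 = 61.7% → the international pool
Business: the in-state pool 20/54 = 37.0%, the international pool 72/153 = 47.1% → the international pool
Education: the in-state pool 2/7 = 28.6%, the international pool 104/287 = 36.2% → the international pool
Overall: the in-state pool 272/478 = 56.9%, the international pool 295/629 = 46.9% → the in-state pool
The international pool wins each department group but the in-state pool wins overall — the comparison reverses. The international pool's applicants skew toward Education, which has a lower base rate.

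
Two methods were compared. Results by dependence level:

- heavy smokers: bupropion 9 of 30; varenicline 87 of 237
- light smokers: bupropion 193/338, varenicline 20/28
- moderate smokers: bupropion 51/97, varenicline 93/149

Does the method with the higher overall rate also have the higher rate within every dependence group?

No

Heavy smokers: bupropion 9/30 = 30.0%, varenicline 87/237 = 36.7% → varenicline
Light smokers: bupropion 193/338 = 57.1%, varenicline 20/28 = 71.4% → varenicline
Moderate smokers: bupropion 51/97 = 52.6%, varenicline 93/149 = 62.4% → varenicline
Overall: bupropion 253/465 = 54.4%, varenicline 200/414 = 48.3% → bupropion
Varenicline wins each dependence group but bupropion wins overall — the comparison reverses. Varenicline's participants skew toward heavy smokers, which has a lower base rate.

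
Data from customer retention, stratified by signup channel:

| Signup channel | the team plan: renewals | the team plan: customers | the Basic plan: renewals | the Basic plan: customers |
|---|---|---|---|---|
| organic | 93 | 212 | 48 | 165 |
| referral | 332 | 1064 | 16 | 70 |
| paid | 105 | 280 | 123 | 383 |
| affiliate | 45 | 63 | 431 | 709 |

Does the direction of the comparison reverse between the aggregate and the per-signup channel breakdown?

Organic: the team plan 93/212 = 43.9%, the Basic plan 48/165 = 29.1% → the team plan
Referral: the team plan 332/1064 = 31.2%, the Basic plan 16/70 = 22.9% → the team plan
Paid: the team plan 105/280 = 37.5%, the Basic plan 123/383 = 32.1% → the team plan
Affiliate: the team plan 45/63 = 71.4%, the Basic plan 431/709 = 60.8% → the team plan
Overall: the team plan 575/1619 = 35.5%, the Basic plan 618/1327 = 46.6% → the Basic plan
The team plan wins each signup group but the Basic plan wins overall — the comparison reverses. The team plan's customers skew toward referral, which has a lower base rate.

Yes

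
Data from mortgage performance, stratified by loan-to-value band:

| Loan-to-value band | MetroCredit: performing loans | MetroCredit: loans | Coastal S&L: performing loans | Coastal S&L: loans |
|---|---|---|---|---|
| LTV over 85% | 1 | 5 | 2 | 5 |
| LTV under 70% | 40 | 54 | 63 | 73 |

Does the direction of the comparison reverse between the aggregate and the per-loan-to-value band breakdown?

LTV over 85%: MetroCredit 1/5 = 20.0%, Coastal S&L 2/5 = 40.0% → Coastal S&L
LTV under 70%: MetroCredit 40/54 = 74.1%, Coastal S&L 63/73 = 86.3% → Coastal S&L
Overall: MetroCredit 41/59 = 69.5%, Coastal S&L 65/78 = 83.3% → Coastal S&L
Coastal S&L wins overall and in every loan-to-value group — no reversal.

No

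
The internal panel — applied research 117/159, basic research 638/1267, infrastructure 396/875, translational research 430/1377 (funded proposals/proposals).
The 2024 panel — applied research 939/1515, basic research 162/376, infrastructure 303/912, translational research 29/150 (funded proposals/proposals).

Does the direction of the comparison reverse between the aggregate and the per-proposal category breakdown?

Applied research: the internal panel 117/159 = 73.6%, the 2024 panel 939/1515 = 62.0% → the internal panel
Basic research: the internal panel 638/1267 = 50.4%, the 2024 panel 162/376 = 43.1% → the internal panel
Infrastructure: the internal panel 396/875 = 45.3%, the 2024 panel 303/912 = 33.2% → the internal panel
Translational research: the internal panel 430/1377 = 31.2%, the 2024 panel 29/150 = 19.3% → the internal panel
Overall: the internal panel 1581/3678 = 43.0%, the 2024 panel 1433/2953 = 48.5% → the 2024 panel
The internal panel wins each proposal group but the 2024 panel wins overall — the comparison reverses. The internal panel's proposals skew toward translational research, which has a lower base rate.

Yes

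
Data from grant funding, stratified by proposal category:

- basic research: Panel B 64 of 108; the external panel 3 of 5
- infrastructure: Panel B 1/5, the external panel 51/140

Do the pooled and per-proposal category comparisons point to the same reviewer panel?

No

Basic research: Panel B 64/108 = 59.3%, the external panel 3/5 = 60.0% → the external panel
Infrastructure: Panel B 1/5 = 20.0%, the external panel 51/140 = 36.4% → the external panel
Overall: Panel B 65/113 = 57.5%, the external panel 54/145 = 37.2% → Panel B
The external panel wins each proposal group but Panel B wins overall — the comparison reverses. The external panel's proposals skew toward infrastructure, which has a lower base rate.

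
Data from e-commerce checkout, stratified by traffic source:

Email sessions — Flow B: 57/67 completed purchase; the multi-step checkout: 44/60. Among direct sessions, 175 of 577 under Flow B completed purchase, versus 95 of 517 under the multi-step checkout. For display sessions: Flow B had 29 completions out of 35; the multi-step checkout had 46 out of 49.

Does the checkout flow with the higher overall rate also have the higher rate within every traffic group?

Email: Flow B 57/67 = 85.1%, the multi-step checkout 44/60 = 73.3% → Flow B
Direct: Flow B 175/577 = 30.3%, the multi-step checkout 95/517 = 18.4% → Flow B
Display: Flow B 29/35 = 82.9%, the multi-step checkout 46/49 = 93.9% → the multi-step checkout
Overall: Flow B 261/679 = 38.4%, the multi-step checkout 185/626 = 29.6% → Flow B
Neither sweeps: Flow B wins 2 of 3 groups, the multi-step checkout wins 1. Flow B wins overall but not every group — no Simpson reversal.

No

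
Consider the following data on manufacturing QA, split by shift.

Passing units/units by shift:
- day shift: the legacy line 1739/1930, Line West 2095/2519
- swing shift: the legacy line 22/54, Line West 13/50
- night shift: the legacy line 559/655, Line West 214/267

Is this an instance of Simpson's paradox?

No

Day shift: the legacy line 1739/1930 = 90.1%, Line West 2095/2519 = 83.2% → the legacy line
Swing shift: the legacy line 22/54 = 40.7%, Line West 13/50 = 26.0% → the legacy line
Night shift: the legacy line 559/655 = 85.3%, Line West 214/267 = 80.1% → the legacy line
Overall: the legacy line 2320/2639 = 87.9%, Line West 2322/2836 = 81.9% → the legacy line
The legacy line wins overall and in every shift group — no reversal.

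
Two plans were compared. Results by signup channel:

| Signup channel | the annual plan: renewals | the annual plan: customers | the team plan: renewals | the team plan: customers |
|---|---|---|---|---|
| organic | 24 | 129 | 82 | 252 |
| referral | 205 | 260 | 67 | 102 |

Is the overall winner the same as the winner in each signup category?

No

Organic: the annual plan 24/129 = 18.6%, the team plan 82/252 = 32.5% → the team plan
Referral: the annual plan 205/260 = 78.8%, the team plan 67/102 = 65.7% → the annual plan
Overall: the annual plan 229/389 = 58.9%, the team plan 149/354 = 42.1% → the annual plan
Neither sweeps: the annual plan wins 1 of 2 groups, the team plan wins 1. The annual plan wins overall but not every group — no Simpson reversal.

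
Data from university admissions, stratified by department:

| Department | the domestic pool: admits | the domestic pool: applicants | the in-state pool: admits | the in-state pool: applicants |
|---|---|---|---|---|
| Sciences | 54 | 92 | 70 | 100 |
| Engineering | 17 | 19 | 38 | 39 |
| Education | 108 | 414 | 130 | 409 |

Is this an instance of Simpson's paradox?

Sciences: the domestic pool 54/92 = 58.7%, the in-state pool 70/100 = 70.0% → the in-state pool
Engineering: the domestic pool 17/19 = 89.5%, the in-state pool 38/39 = 97.4% → the in-state pool
Education: the domestic pool 108/414 = 26.1%, the in-state pool 130/409 = 31.8% → the in-state pool
Overall: the domestic pool 179/525 = 34.1%, the in-state pool 238/548 = 43.4% → the in-state pool
The in-state pool wins overall and in every department group — no reversal.

No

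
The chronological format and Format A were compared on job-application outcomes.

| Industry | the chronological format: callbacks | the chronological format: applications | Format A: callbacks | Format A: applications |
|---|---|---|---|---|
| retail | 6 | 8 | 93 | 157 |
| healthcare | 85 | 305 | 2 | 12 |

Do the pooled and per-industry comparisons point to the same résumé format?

Retail: the chronological format 6/8 = 75.0%, Format A 93/157 = 59.2% → the chronological format
Healthcare: the chronological format 85/305 = 27.9%, Format A 2/12 = 16.7% → the chronological format
Overall: the chronological format 91/313 = 29.1%, Format A 95/169 = 56.2% → Format A
The chronological format wins each industry group but Format A wins overall — the comparison reverses. The chronological format's applications skew toward healthcare, which has a lower base rate.

No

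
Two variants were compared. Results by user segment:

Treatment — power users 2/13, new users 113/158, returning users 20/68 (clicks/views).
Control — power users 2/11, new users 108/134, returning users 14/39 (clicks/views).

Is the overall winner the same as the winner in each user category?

Power users: Treatment 2/13 = 15.4%, Control 2/11 = 18.2% → Control
New users: Treatment 113/158 = 71.5%, Control 108/134 = 80.6% → Control
Returning users: Treatment 20/68 = 29.4%, Control 14/39 = 35.9% → Control
Overall: Treatment 135/239 = 56.5%, Control 124/184 = 67.4% → Control
Control wins overall and in every user group — no reversal.

Yes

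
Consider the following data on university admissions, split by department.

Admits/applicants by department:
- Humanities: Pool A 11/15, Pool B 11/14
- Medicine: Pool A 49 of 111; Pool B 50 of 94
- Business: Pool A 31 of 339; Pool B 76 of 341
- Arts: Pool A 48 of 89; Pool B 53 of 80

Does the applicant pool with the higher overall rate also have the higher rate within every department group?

Humanities: Pool A 11/15 = 73.3%, Pool B 11/14 = 78.6% → Pool B
Medicine: Pool A 49/111 = 44.1%, Pool B 50/94 = 53.2% → Pool B
Business: Pool A 31/339 = 9.1%, Pool B 76/341 = 22.3% → Pool B
Arts: Pool A 48/89 = 53.9%, Pool B 53/80 = 66.2% → Pool B
Overall: Pool A 139/554 = 25.1%, Pool B 190/529 = 35.9% → Pool B
Pool B wins overall and in every department group — no reversal.

Yes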